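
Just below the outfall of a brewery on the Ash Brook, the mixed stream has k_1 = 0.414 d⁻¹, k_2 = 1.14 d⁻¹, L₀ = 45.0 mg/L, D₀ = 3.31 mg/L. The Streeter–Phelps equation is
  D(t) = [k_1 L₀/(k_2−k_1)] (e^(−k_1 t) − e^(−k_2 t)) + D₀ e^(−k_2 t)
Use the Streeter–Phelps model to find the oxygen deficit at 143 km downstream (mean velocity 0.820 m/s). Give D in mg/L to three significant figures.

D ≈ 8.89 mg/L

Travel time t = x/v = 143 km / (0.820 m/s) = 143000 m / 0.820 m/s = 174400 s = 2.018 d.
k_1 L₀/(k_2−k_1) = 0.414×45.0/(1.14−0.414) = 18.63/0.7260 = 25.66 mg/L.
e^(−k_1 t) = e^(−0.414×2.018) = 0.4336; e^(−k_2 t) = e^(−1.14×2.018) = 0.1002.
D = 25.66 × (0.4336 − 0.1002) + 3.31 × 0.1002 = 8.557 + 0.3315 = 8.888 mg/L.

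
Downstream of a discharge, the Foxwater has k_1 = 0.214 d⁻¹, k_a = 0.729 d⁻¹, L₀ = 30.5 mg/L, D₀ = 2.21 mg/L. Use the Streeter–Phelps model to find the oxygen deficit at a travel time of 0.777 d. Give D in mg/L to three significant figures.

k_1 L₀/(k_a−k_1) = 0.214×30.5/(0.729−0.214) = 6.527/0.5150 = 12.67 mg/L.
e^(−k_1 t) = e^(−0.214×0.7770) = 0.8468; e^(−k_a t) = e^(−0.729×0.7770) = 0.5675.
D = 12.67 × (0.8468 − 0.5675) + 2.21 × 0.5675 = 3.539 + 1.254 = 4.794 mg/L.

D ≈ 4.79 mg/L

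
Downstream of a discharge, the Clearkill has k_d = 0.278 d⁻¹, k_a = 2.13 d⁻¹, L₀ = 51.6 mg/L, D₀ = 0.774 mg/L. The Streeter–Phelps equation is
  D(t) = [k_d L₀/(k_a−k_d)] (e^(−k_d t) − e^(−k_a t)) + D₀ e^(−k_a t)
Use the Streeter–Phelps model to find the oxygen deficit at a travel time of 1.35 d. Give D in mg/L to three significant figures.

k_d L₀/(k_a−k_d) = 0.278×51.6/(2.13−0.278) = 14.34/1.852 = 7.746 mg/L.
e^(−k_d t) = e^(−0.278×1.350) = 0.6871; e^(−k_a t) = e^(−2.13×1.350) = 0.05639.
D = 7.746 × (0.6871 − 0.05639) + 0.774 × 0.05639 = 4.885 + 0.04364 = 4.929 mg/L.

D ≈ 4.93 mg/L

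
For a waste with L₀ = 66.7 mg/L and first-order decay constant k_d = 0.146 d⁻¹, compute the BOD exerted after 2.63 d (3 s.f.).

y_t = L₀(1 − e^(−k_d t)) = 66.7 × (1 − e^(−0.146×2.63))
= 66.7 × (1 − 0.6811) = 66.7 × 0.3189 = 21.27 mg/L.

y ≈ 21.3 mg/L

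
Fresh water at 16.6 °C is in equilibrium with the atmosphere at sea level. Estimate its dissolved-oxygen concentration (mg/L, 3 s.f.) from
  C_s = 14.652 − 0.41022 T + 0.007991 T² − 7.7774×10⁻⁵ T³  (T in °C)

C_s ≈ 9.69 mg/L

C_s = 14.652 − 0.41022×16.6 + 0.007991×16.6² − 7.7774×10⁻⁵×16.6³ = 9.689 mg/L.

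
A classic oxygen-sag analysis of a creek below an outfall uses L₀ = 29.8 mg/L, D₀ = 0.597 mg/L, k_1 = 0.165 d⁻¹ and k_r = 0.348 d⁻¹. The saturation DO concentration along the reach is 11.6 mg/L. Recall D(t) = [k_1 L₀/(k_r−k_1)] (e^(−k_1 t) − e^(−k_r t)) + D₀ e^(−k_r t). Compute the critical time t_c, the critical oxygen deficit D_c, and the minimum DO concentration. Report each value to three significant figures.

t_c = [1/(k_r−k_1)] ln[(k_r/k_1)(1 − D₀(k_r−k_1)/(k_1 L₀))]
= [1/(0.348−0.165)] ln[(0.348/0.165)(1 − 0.597×0.1830/(0.165×29.8))]
= (1/0.1830) ln[2.109 × 0.9778] = 5.464 × ln(2.062) = 5.464 × 0.7238 = 3.955 d.
L(t_c) = L₀ e^(−k_1 t_c) = 29.8 × 0.5207 = 15.52 mg/L, and at the critical point k_r D_c = k_1 L, so D_c = (0.165/0.348) × 15.52 = 7.357 mg/L.
Minimum DO = C_s − D_c = 11.6 − 7.357 = 4.243 mg/L.

t_c ≈ 3.96 d; D_c ≈ 7.36 mg/L; min DO ≈ 4.24 mg/L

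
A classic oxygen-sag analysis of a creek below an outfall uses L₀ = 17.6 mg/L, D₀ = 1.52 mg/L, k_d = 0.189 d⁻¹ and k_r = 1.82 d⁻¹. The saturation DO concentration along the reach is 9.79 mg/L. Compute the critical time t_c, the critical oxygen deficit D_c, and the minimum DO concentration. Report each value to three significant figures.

With k_r/k_d = 9.630 and 1 − D₀(k_r−k_d)/(k_d L₀) = 0.2547,
t_c = ln(9.630 × 0.2547) / (1.82 − 0.189) = ln(2.453) / 1.631 = 0.8972/1.631 = 0.5501 d.
L(t_c) = L₀ e^(−k_d t_c) = 17.6 × 0.9013 = 15.86 mg/L, and at the critical point k_r D_c = k_d L, so D_c = (0.189/1.82) × 15.86 = 1.647 mg/L.
Minimum DO = C_s − D_c = 9.79 − 1.647 = 8.143 mg/L.

t_c ≈ 0.550 d; D_c ≈ 1.65 mg/L; min DO ≈ 8.14 mg/L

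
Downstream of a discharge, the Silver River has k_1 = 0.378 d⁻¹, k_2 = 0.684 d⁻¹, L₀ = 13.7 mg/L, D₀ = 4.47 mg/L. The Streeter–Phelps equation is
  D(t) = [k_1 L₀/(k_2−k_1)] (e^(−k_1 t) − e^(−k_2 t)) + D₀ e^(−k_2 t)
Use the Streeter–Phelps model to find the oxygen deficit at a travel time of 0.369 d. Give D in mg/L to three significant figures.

D ≈ 5.04 mg/L

k_1 L₀/(k_2−k_1) = 0.378×13.7/(0.684−0.378) = 5.179/0.3060 = 16.92 mg/L.
e^(−k_1 t) = e^(−0.378×0.3690) = 0.8698; e^(−k_2 t) = e^(−0.684×0.3690) = 0.7769.
D = 16.92 × (0.8698 − 0.7769) + 4.47 × 0.7769 = 1.572 + 3.473 = 5.045 mg/L.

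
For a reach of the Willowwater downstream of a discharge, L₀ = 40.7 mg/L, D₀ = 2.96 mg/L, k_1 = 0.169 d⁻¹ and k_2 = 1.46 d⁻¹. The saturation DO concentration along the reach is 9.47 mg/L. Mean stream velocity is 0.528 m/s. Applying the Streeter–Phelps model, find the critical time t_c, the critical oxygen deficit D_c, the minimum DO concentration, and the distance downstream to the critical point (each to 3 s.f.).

t_c ≈ 1.04 d; D_c ≈ 3.95 mg/L; min DO ≈ 5.52 mg/L; x_c ≈ 47.5 km

With k_2/k_1 = 8.639 and 1 − D₀(k_2−k_1)/(k_1 L₀) = 0.4444,
t_c = ln(8.639 × 0.4444) / (1.46 − 0.169) = ln(3.839) / 1.291 = 1.345/1.291 = 1.042 d.
D_c = (k_1/k_2) L₀ e^(−k_1 t_c) = (0.169/1.46) × 40.7 × e^(−0.169×1.042) = 0.1158 × 40.7 × 0.8385 = 3.950 mg/L.
Minimum DO = C_s − D_c = 9.47 − 3.950 = 5.520 mg/L.
x_c = v t_c = 0.528 m/s × 1.042 d × 86400 s/d = 47540 m ≈ 47.5 km.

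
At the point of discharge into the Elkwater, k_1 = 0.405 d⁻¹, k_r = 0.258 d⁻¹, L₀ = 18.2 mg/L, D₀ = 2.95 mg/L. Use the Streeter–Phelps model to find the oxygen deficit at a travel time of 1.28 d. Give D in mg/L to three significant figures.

D ≈ 8.30 mg/L

k_1 L₀/(k_r−k_1) = 0.405×18.2/(0.258−0.405) = 7.371/-0.1470 = -50.14 mg/L.
e^(−k_1 t) = e^(−0.405×1.280) = 0.5955; e^(−k_r t) = e^(−0.258×1.280) = 0.7188.
D = -50.14 × (0.5955 − 0.7188) + 2.95 × 0.7188 = 6.182 + 2.120 = 8.302 mg/L.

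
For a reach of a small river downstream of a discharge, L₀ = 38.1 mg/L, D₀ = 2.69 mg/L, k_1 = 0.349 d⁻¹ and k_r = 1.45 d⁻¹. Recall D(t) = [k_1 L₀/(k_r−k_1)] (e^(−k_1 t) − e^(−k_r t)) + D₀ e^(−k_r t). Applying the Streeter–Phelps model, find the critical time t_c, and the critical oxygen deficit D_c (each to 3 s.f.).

At the critical point dD/dt = 0, so k_1 L₀ e^(−k_1 t) = k_r D. Substituting D(t) from the Streeter–Phelps equation and solving for t gives
t_c = ln[(k_r/k_1)(1 − D₀(k_r−k_1)/(k_1 L₀))] / (k_r−k_1).
Here k_r−k_1 = 1.101 d⁻¹ and 1 − D₀(k_r−k_1)/(k_1 L₀) = 1 − 2.69×1.101/(0.349×38.1) = 0.7773, so
t_c = ln(4.155 × 0.7773) / 1.101 = 1.172 / 1.101 = 1.065 d.
L(t_c) = L₀ e^(−k_1 t_c) = 38.1 × 0.6896 = 26.28 mg/L, and at the critical point k_r D_c = k_1 L, so D_c = (0.349/1.45) × 26.28 = 6.324 mg/L.

t_c ≈ 1.06 d; D_c ≈ 6.32 mg/L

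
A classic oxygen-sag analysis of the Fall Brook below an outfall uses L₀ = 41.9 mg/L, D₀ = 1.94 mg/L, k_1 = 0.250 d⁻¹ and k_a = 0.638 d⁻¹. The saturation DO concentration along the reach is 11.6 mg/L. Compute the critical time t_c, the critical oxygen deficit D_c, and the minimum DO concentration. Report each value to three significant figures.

t_c ≈ 2.22 d; D_c ≈ 9.42 mg/L; min DO ≈ 2.18 mg/L

t_c = [1/(k_a−k_1)] ln[(k_a/k_1)(1 − D₀(k_a−k_1)/(k_1 L₀))]
= [1/(0.638−0.250)] ln[(0.638/0.250)(1 − 1.94×0.3880/(0.250×41.9))]
= (1/0.3880) ln[2.552 × 0.9281] = 2.577 × ln(2.369) = 2.577 × 0.8623 = 2.222 d.
L(t_c) = L₀ e^(−k_1 t_c) = 41.9 × 0.5737 = 24.04 mg/L, and at the critical point k_a D_c = k_1 L, so D_c = (0.250/0.638) × 24.04 = 9.420 mg/L.
Minimum DO = C_s − D_c = 11.6 − 9.420 = 2.180 mg/L.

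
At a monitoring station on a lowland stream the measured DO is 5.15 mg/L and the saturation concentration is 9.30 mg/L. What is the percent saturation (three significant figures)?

55.4 % saturation

% saturation = C/C_s × 100 = 5.15/9.30 × 100 = 55.4 %.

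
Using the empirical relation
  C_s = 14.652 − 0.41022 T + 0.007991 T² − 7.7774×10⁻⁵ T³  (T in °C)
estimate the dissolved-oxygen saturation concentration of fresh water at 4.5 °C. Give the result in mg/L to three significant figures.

C_s = 14.652 − 0.41022×4.5 + 0.007991×4.5² − 7.7774×10⁻⁵×4.5³ = 12.96 mg/L.

C_s ≈ 13.0 mg/L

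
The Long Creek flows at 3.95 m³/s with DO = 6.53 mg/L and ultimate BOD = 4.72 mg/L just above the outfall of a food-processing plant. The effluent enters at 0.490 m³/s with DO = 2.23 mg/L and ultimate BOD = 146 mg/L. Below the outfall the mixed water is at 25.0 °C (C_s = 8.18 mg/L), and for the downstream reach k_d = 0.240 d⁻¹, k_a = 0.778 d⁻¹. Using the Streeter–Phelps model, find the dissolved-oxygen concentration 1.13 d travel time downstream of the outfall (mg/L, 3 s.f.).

DO ≈ 4.15 mg/L

Mixed DO = (3.95×6.53 + 0.490×2.23)/(3.95+0.490) = 26.89/4.440 = 6.055 mg/L.
Mixed L₀ = (3.95×4.72 + 0.490×146)/(4.440) = 90.18/4.440 = 20.31 mg/L.
Initial deficit D₀ = C_s − DO₀ = 8.18 − 6.055 = 2.125 mg/L.
D(1.13) = [0.240×20.31/(0.778−0.240)](e^(−0.240×1.13) − e^(−0.778×1.13)) + 2.125 e^(−0.778×1.13)
= 9.061 × (0.7625 − 0.4151) + 2.125 × 0.4151 = 4.029 mg/L.
DO = 8.18 − 4.029 = 4.151 mg/L.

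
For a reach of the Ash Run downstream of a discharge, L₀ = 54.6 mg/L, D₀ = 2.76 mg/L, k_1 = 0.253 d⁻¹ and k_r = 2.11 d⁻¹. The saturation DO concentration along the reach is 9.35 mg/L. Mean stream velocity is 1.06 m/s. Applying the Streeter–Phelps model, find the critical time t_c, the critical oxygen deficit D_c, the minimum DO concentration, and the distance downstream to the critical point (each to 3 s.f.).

t_c ≈ 0.893 d; D_c ≈ 5.22 mg/L; min DO ≈ 4.13 mg/L; x_c ≈ 81.7 km

With k_r/k_1 = 8.340 and 1 − D₀(k_r−k_1)/(k_1 L₀) = 0.6290,
t_c = ln(8.340 × 0.6290) / (2.11 − 0.253) = ln(5.246) / 1.857 = 1.657/1.857 = 0.8925 d.
L(t_c) = L₀ e^(−k_1 t_c) = 54.6 × 0.7979 = 43.56 mg/L, and at the critical point k_r D_c = k_1 L, so D_c = (0.253/2.11) × 43.56 = 5.224 mg/L.
Minimum DO = C_s − D_c = 9.35 − 5.224 = 4.126 mg/L.
x_c = v t_c = 1.06 m/s × 0.8925 d × 86400 s/d = 81740 m ≈ 81.7 km.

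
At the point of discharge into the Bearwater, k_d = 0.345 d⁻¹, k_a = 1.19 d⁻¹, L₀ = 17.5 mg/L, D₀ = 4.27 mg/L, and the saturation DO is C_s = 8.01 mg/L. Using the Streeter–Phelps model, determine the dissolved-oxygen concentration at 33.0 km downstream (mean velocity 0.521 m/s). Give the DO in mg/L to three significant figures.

Travel time t = x/v = 33.0 km / (0.521 m/s) = 33000 m / 0.521 m/s = 63340 s = 0.7331 d.
k_d L₀/(k_a−k_d) = 0.345×17.5/(1.19−0.345) = 6.037/0.8450 = 7.145 mg/L.
e^(−k_d t) = e^(−0.345×0.7331) = 0.7765; e^(−k_a t) = e^(−1.19×0.7331) = 0.4180.
D = 7.145 × (0.7765 − 0.4180) + 4.27 × 0.4180 = 2.562 + 1.785 = 4.347 mg/L.
DO = C_s − D = 8.01 − 4.347 = 3.663 mg/L.

DO ≈ 3.66 mg/L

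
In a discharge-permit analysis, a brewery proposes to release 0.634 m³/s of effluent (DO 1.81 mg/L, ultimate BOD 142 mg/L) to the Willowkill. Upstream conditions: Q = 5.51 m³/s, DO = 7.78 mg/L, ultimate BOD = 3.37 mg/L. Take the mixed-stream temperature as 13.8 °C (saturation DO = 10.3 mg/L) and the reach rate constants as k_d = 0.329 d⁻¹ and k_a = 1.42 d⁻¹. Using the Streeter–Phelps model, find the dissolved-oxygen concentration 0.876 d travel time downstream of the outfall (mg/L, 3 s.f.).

DO ≈ 6.94 mg/L

Mixed DO = (5.51×7.78 + 0.634×1.81)/(5.51+0.634) = 44.02/6.144 = 7.164 mg/L.
Mixed L₀ = (5.51×3.37 + 0.634×142)/(6.144) = 108.6/6.144 = 17.68 mg/L.
Initial deficit D₀ = C_s − DO₀ = 10.3 − 7.164 = 3.136 mg/L.
D(0.876) = [0.329×17.68/(1.42−0.329)](e^(−0.329×0.876) − e^(−1.42×0.876)) + 3.136 e^(−1.42×0.876)
= 5.330 × (0.7496 − 0.2883) + 3.136 × 0.2883 = 3.363 mg/L.
DO = 10.3 − 3.363 = 6.937 mg/L.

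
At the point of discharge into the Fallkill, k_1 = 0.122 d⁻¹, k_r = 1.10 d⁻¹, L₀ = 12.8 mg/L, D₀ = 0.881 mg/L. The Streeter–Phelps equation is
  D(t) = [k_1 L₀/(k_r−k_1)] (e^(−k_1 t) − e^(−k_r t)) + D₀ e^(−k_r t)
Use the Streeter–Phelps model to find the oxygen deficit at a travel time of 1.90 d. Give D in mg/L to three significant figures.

D ≈ 1.18 mg/L

k_1 L₀/(k_r−k_1) = 0.122×12.8/(1.10−0.122) = 1.562/0.9780 = 1.597 mg/L.
e^(−k_1 t) = e^(−0.122×1.900) = 0.7931; e^(−k_r t) = e^(−1.10×1.900) = 0.1237.
D = 1.597 × (0.7931 − 0.1237) + 0.881 × 0.1237 = 1.069 + 0.1090 = 1.178 mg/L.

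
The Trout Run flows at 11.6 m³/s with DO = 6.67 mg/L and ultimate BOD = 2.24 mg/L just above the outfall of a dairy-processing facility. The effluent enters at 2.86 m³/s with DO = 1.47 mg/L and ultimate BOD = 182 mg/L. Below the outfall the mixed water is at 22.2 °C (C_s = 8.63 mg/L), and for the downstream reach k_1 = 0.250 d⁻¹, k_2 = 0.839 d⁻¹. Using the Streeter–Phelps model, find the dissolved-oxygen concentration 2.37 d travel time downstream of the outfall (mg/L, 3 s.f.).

Mixed DO = (11.6×6.67 + 2.86×1.47)/(11.6+2.86) = 81.58/14.46 = 5.642 mg/L.
Mixed L₀ = (11.6×2.24 + 2.86×182)/(14.46) = 546.5/14.46 = 37.79 mg/L.
Initial deficit D₀ = C_s − DO₀ = 8.63 − 5.642 = 2.988 mg/L.
D(2.37) = [0.250×37.79/(0.839−0.250)](e^(−0.250×2.37) − e^(−0.839×2.37)) + 2.988 e^(−0.839×2.37)
= 16.04 × (0.5529 − 0.1369) + 2.988 × 0.1369 = 7.083 mg/L.
DO = 8.63 − 7.083 = 1.547 mg/L.

DO ≈ 1.55 mg/L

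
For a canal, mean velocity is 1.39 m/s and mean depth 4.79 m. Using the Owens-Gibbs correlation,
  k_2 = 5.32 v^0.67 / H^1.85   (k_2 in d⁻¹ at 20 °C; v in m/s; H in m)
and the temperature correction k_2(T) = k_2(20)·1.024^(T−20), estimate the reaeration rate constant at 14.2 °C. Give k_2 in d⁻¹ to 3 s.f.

k_2(20) = 5.32 × 1.39^0.67 / 4.79^1.85 = 5.32 × 1.247 / 18.14 = 0.3657 d⁻¹.
k_2(14.2) = 0.3657 × 1.024^(14.2−20) = 0.3657 × 0.8715 = 0.3187 d⁻¹.

k_2 ≈ 0.319 d⁻¹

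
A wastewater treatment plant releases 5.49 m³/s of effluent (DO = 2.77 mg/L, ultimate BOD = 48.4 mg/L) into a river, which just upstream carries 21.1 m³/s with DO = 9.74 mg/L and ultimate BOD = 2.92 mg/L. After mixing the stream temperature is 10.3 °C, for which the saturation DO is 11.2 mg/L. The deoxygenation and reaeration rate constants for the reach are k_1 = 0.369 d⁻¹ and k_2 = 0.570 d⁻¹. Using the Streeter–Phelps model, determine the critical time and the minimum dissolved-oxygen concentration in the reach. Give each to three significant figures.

t_c ≈ 1.48 d; minimum DO ≈ 6.58 mg/L

Mixed DO = (21.1×9.74 + 5.49×2.77)/(21.1+5.49) = 220.7/26.59 = 8.301 mg/L.
Mixed L₀ = (21.1×2.92 + 5.49×48.4)/(26.59) = 327.3/26.59 = 12.31 mg/L.
Initial deficit D₀ = C_s − DO₀ = 11.2 − 8.301 = 2.899 mg/L.
t_c = (1/0.2010) ln[(0.570/0.369)(1 − 2.899×0.2010/(0.369×12.31))] = 4.975 × ln(1.347) = 1.480 d.
D_c = (0.369/0.570) × 12.31 × e^(−0.369×1.480) = 0.6474 × 12.31 × 0.5791 = 4.615 mg/L.
Minimum DO = 11.2 − 4.615 = 6.585 mg/L.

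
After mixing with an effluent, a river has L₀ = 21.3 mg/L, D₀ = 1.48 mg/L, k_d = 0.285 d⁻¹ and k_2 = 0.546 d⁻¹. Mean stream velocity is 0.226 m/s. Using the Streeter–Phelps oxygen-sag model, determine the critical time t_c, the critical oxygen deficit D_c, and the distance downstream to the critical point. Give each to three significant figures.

t_c ≈ 2.24 d; D_c ≈ 5.87 mg/L; x_c ≈ 43.7 km

At the critical point dD/dt = 0, so k_d L₀ e^(−k_d t) = k_2 D. Substituting D(t) from the Streeter–Phelps equation and solving for t gives
t_c = ln[(k_2/k_d)(1 − D₀(k_2−k_d)/(k_d L₀))] / (k_2−k_d).
Here k_2−k_d = 0.2610 d⁻¹ and 1 − D₀(k_2−k_d)/(k_d L₀) = 1 − 1.48×0.2610/(0.285×21.3) = 0.9364, so
t_c = ln(1.916 × 0.9364) / 0.2610 = 0.5844 / 0.2610 = 2.239 d.
L(t_c) = L₀ e^(−k_d t_c) = 21.3 × 0.5283 = 11.25 mg/L, and at the critical point k_2 D_c = k_d L, so D_c = (0.285/0.546) × 11.25 = 5.874 mg/L.
x_c = v t_c = 0.226 m/s × 2.239 d × 86400 s/d = 43720 m ≈ 43.7 km.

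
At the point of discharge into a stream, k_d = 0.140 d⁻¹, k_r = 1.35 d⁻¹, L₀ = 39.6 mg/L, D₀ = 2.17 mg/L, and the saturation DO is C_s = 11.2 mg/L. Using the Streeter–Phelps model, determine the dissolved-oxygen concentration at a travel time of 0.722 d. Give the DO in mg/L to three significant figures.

k_d L₀/(k_r−k_d) = 0.140×39.6/(1.35−0.140) = 5.544/1.210 = 4.582 mg/L.
e^(−k_d t) = e^(−0.140×0.7220) = 0.9039; e^(−k_r t) = e^(−1.35×0.7220) = 0.3773.
D = 4.582 × (0.9039 − 0.3773) + 2.17 × 0.3773 = 2.413 + 0.8188 = 3.231 mg/L.
DO = C_s − D = 11.2 − 3.231 = 7.969 mg/L.

DO ≈ 7.97 mg/L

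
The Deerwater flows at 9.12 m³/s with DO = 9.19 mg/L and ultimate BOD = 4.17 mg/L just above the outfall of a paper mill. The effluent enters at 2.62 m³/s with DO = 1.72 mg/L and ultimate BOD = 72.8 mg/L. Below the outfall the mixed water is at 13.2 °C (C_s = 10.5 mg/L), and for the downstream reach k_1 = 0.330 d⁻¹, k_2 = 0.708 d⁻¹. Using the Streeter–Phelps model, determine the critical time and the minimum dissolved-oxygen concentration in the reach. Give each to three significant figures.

t_c ≈ 1.51 d; minimum DO ≈ 4.98 mg/L

Mixed DO = (9.12×9.19 + 2.62×1.72)/(9.12+2.62) = 88.32/11.74 = 7.523 mg/L.
Mixed L₀ = (9.12×4.17 + 2.62×72.8)/(11.74) = 228.8/11.74 = 19.49 mg/L.
Initial deficit D₀ = C_s − DO₀ = 10.5 − 7.523 = 2.977 mg/L.
t_c = (1/0.3780) ln[(0.708/0.330)(1 − 2.977×0.3780/(0.330×19.49))] = 2.646 × ln(1.770) = 1.511 d.
D_c = (0.330/0.708) × 19.49 × e^(−0.330×1.511) = 0.4661 × 19.49 × 0.6075 = 5.517 mg/L.
Minimum DO = 10.5 − 5.517 = 4.983 mg/L.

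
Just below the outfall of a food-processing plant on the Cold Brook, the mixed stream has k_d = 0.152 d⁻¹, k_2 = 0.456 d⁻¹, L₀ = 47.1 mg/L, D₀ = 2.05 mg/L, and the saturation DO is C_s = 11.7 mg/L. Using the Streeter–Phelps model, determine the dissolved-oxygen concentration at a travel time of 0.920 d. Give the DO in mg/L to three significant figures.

k_d L₀/(k_2−k_d) = 0.152×47.1/(0.456−0.152) = 7.159/0.3040 = 23.55 mg/L.
e^(−k_d t) = e^(−0.152×0.9200) = 0.8695; e^(−k_2 t) = e^(−0.456×0.9200) = 0.6574.
D = 23.55 × (0.8695 − 0.6574) + 2.05 × 0.6574 = 4.996 + 1.348 = 6.343 mg/L.
DO = C_s − D = 11.7 − 6.343 = 5.357 mg/L.

DO ≈ 5.36 mg/L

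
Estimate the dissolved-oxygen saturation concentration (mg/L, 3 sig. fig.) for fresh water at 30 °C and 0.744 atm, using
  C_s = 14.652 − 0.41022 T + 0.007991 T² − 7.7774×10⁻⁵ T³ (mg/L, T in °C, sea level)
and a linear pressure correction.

At sea level: C_s = 14.652 − 0.41022×30 + 0.007991×30² − 7.7774×10⁻⁵×30³ = 7.437 mg/L.
Pressure correction: C_s' = 7.437 × 0.744 = 5.533 mg/L.

C_s ≈ 5.53 mg/L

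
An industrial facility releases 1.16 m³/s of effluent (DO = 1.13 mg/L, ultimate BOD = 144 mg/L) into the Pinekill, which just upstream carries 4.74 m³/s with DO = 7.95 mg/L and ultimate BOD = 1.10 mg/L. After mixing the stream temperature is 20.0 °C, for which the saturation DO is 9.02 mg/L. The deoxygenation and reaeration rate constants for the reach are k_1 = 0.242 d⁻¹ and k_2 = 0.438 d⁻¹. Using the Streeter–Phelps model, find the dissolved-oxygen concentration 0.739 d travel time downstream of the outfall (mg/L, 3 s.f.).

DO ≈ 3.21 mg/L

Mixed DO = (4.74×7.95 + 1.16×1.13)/(4.74+1.16) = 38.99/5.900 = 6.609 mg/L.
Mixed L₀ = (4.74×1.10 + 1.16×144)/(5.900) = 172.3/5.900 = 29.20 mg/L.
Initial deficit D₀ = C_s − DO₀ = 9.02 − 6.609 = 2.411 mg/L.
D(0.739) = [0.242×29.20/(0.438−0.242)](e^(−0.242×0.739) − e^(−0.438×0.739)) + 2.411 e^(−0.438×0.739)
= 36.05 × (0.8362 − 0.7235) + 2.411 × 0.7235 = 5.809 mg/L.
DO = 9.02 − 5.809 = 3.211 mg/L.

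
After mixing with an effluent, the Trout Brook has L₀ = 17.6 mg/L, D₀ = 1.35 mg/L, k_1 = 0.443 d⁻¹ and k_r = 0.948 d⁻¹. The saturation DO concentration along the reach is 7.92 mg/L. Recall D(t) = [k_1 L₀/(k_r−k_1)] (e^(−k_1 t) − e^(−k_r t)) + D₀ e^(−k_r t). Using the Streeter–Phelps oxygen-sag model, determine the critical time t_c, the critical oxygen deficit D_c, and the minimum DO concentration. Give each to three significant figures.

t_c ≈ 1.33 d; D_c ≈ 4.57 mg/L; min DO ≈ 3.35 mg/L

With k_r/k_1 = 2.140 and 1 − D₀(k_r−k_1)/(k_1 L₀) = 0.9126,
t_c = ln(2.140 × 0.9126) / (0.948 − 0.443) = ln(1.953) / 0.5050 = 0.6693/0.5050 = 1.325 d.
L(t_c) = L₀ e^(−k_1 t_c) = 17.6 × 0.5559 = 9.784 mg/L, and at the critical point k_r D_c = k_1 L, so D_c = (0.443/0.948) × 9.784 = 4.572 mg/L.
Minimum DO = C_s − D_c = 7.92 − 4.572 = 3.348 mg/L.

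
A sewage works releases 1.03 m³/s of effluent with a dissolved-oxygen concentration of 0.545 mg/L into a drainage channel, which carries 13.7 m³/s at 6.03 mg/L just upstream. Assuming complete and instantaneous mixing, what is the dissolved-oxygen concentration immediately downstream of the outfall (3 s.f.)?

5.65 mg/L

Flow-weighted mixing: C = (Q_r C_r + Q_w C_w)/(Q_r + Q_w)
= (13.7×6.03 + 1.03×0.545)/(13.7 + 1.03) = 83.17/14.73 = 5.646 mg/L.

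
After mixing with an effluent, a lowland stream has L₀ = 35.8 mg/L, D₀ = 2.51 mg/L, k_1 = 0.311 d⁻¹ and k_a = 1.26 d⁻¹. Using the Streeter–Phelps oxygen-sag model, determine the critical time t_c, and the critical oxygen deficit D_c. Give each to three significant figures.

t_c ≈ 1.22 d; D_c ≈ 6.05 mg/L

t_c = [1/(k_a−k_1)] ln[(k_a/k_1)(1 − D₀(k_a−k_1)/(k_1 L₀))]
= [1/(1.26−0.311)] ln[(1.26/0.311)(1 − 2.51×0.9490/(0.311×35.8))]
= (1/0.9490) ln[4.051 × 0.7861] = 1.054 × ln(3.185) = 1.054 × 1.158 = 1.221 d.
L(t_c) = L₀ e^(−k_1 t_c) = 35.8 × 0.6841 = 24.49 mg/L, and at the critical point k_a D_c = k_1 L, so D_c = (0.311/1.26) × 24.49 = 6.045 mg/L.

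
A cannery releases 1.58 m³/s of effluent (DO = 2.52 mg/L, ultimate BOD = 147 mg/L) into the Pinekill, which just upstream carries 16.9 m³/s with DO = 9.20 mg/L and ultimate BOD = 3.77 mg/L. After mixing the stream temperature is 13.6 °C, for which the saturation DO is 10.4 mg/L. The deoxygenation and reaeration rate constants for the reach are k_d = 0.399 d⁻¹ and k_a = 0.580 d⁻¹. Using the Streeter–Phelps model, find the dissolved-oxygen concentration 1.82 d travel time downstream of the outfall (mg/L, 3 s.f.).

Mixed DO = (16.9×9.20 + 1.58×2.52)/(16.9+1.58) = 159.5/18.48 = 8.629 mg/L.
Mixed L₀ = (16.9×3.77 + 1.58×147)/(18.48) = 296.0/18.48 = 16.02 mg/L.
Initial deficit D₀ = C_s − DO₀ = 10.4 − 8.629 = 1.771 mg/L.
D(1.82) = [0.399×16.02/(0.580−0.399)](e^(−0.399×1.82) − e^(−0.580×1.82)) + 1.771 e^(−0.580×1.82)
= 35.31 × (0.4838 − 0.3480) + 1.771 × 0.3480 = 5.410 mg/L.
DO = 10.4 − 5.410 = 4.990 mg/L.

DO ≈ 4.99 mg/L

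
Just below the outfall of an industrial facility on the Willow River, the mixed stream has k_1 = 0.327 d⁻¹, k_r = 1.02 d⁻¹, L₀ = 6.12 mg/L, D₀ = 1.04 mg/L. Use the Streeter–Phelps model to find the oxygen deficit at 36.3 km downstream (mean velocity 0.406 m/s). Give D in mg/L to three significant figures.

Travel time t = x/v = 36.3 km / (0.406 m/s) = 36300 m / 0.406 m/s = 89410 s = 1.035 d.
k_1 L₀/(k_r−k_1) = 0.327×6.12/(1.02−0.327) = 2.001/0.6930 = 2.888 mg/L.
e^(−k_1 t) = e^(−0.327×1.035) = 0.7129; e^(−k_r t) = e^(−1.02×1.035) = 0.3480.
D = 2.888 × (0.7129 − 0.3480) + 1.04 × 0.3480 = 1.054 + 0.3619 = 1.416 mg/L.

D ≈ 1.42 mg/L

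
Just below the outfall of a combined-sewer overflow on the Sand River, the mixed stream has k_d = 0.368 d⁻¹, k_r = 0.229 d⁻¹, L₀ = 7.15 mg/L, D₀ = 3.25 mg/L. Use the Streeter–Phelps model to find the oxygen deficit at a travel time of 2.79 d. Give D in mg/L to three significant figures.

k_d L₀/(k_r−k_d) = 0.368×7.15/(0.229−0.368) = 2.631/-0.1390 = -18.93 mg/L.
e^(−k_d t) = e^(−0.368×2.790) = 0.3582; e^(−k_r t) = e^(−0.229×2.790) = 0.5279.
D = -18.93 × (0.3582 − 0.5279) + 3.25 × 0.5279 = 3.212 + 1.716 = 4.928 mg/L.

D ≈ 4.93 mg/L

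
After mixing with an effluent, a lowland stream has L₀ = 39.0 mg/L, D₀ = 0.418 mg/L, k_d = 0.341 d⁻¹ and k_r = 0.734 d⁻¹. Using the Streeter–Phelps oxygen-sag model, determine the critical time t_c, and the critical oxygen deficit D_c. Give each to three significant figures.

t_c = [1/(k_r−k_d)] ln[(k_r/k_d)(1 − D₀(k_r−k_d)/(k_d L₀))]
= [1/(0.734−0.341)] ln[(0.734/0.341)(1 − 0.418×0.3930/(0.341×39.0))]
= (1/0.3930) ln[2.152 × 0.9876] = 2.545 × ln(2.126) = 2.545 × 0.7542 = 1.919 d.
D_c = (k_d/k_r) L₀ e^(−k_d t_c) = (0.341/0.734) × 39.0 × e^(−0.341×1.919) = 0.4646 × 39.0 × 0.5198 = 9.417 mg/L.

t_c ≈ 1.92 d; D_c ≈ 9.42 mg/L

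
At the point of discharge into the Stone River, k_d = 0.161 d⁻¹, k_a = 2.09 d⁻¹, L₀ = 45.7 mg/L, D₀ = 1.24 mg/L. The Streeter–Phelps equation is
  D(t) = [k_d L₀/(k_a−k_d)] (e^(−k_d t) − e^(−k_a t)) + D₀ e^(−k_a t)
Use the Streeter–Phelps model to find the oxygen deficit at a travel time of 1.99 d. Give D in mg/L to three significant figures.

k_d L₀/(k_a−k_d) = 0.161×45.7/(2.09−0.161) = 7.358/1.929 = 3.814 mg/L.
e^(−k_d t) = e^(−0.161×1.990) = 0.7259; e^(−k_a t) = e^(−2.09×1.990) = 0.01562.
D = 3.814 × (0.7259 − 0.01562) + 1.24 × 0.01562 = 2.709 + 0.01937 = 2.728 mg/L.

D ≈ 2.73 mg/L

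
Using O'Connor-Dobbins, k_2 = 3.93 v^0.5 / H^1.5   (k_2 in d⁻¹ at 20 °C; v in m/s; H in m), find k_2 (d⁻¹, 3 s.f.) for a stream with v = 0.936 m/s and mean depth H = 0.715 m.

k_2 = 3.93 × 0.936^0.5 / 0.715^1.5 = 3.93 × 0.9675 / 0.6046 = 6.289 d⁻¹.

k_2 ≈ 6.29 d⁻¹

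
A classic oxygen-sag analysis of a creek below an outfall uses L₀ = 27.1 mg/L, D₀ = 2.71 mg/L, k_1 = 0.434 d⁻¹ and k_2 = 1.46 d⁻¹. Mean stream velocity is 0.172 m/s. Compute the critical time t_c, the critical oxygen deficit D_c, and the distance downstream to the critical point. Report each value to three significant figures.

t_c ≈ 0.920 d; D_c ≈ 5.40 mg/L; x_c ≈ 13.7 km

At the critical point dD/dt = 0, so k_1 L₀ e^(−k_1 t) = k_2 D. Substituting D(t) from the Streeter–Phelps equation and solving for t gives
t_c = ln[(k_2/k_1)(1 − D₀(k_2−k_1)/(k_1 L₀))] / (k_2−k_1).
Here k_2−k_1 = 1.026 d⁻¹ and 1 − D₀(k_2−k_1)/(k_1 L₀) = 1 − 2.71×1.026/(0.434×27.1) = 0.7636, so
t_c = ln(3.364 × 0.7636) / 1.026 = 0.9434 / 1.026 = 0.9195 d.
L(t_c) = L₀ e^(−k_1 t_c) = 27.1 × 0.6709 = 18.18 mg/L, and at the critical point k_2 D_c = k_1 L, so D_c = (0.434/1.46) × 18.18 = 5.405 mg/L.
x_c = v t_c = 0.172 m/s × 0.9195 d × 86400 s/d = 13660 m ≈ 13.7 km.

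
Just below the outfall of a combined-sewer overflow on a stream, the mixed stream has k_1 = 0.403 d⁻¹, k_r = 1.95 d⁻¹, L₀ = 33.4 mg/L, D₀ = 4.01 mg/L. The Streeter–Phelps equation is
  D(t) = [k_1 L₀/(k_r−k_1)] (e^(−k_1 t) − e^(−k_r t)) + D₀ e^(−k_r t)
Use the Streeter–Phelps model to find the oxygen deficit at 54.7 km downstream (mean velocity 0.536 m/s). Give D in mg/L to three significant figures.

Travel time t = x/v = 54.7 km / (0.536 m/s) = 54700 m / 0.536 m/s = 102100 s = 1.181 d.
k_1 L₀/(k_r−k_1) = 0.403×33.4/(1.95−0.403) = 13.46/1.547 = 8.701 mg/L.
e^(−k_1 t) = e^(−0.403×1.181) = 0.6213; e^(−k_r t) = e^(−1.95×1.181) = 0.09993.
D = 8.701 × (0.6213 − 0.09993) + 4.01 × 0.09993 = 4.536 + 0.4007 = 4.937 mg/L.

D ≈ 4.94 mg/L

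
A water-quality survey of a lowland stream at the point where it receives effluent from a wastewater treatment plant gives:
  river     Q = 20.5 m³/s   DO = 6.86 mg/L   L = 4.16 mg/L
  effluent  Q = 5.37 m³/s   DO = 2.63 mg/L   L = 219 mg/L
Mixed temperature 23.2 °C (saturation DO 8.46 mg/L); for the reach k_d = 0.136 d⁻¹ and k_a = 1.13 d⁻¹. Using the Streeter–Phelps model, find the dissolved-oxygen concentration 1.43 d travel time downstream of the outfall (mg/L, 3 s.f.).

DO ≈ 3.80 mg/L

Mixed DO = (20.5×6.86 + 5.37×2.63)/(20.5+5.37) = 154.8/25.87 = 5.982 mg/L.
Mixed L₀ = (20.5×4.16 + 5.37×219)/(25.87) = 1261/25.87 = 48.76 mg/L.
Initial deficit D₀ = C_s − DO₀ = 8.46 − 5.982 = 2.478 mg/L.
D(1.43) = [0.136×48.76/(1.13−0.136)](e^(−0.136×1.43) − e^(−1.13×1.43)) + 2.478 e^(−1.13×1.43)
= 6.671 × (0.8233 − 0.1987) + 2.478 × 0.1987 = 4.659 mg/L.
DO = 8.46 − 4.659 = 3.801 mg/L.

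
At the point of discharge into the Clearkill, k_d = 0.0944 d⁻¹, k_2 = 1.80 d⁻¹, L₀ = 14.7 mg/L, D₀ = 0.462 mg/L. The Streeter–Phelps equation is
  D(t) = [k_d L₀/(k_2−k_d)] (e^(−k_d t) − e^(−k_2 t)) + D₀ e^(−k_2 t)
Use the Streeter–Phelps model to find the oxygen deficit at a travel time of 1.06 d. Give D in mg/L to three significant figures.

D ≈ 0.684 mg/L

k_d L₀/(k_2−k_d) = 0.0944×14.7/(1.80−0.0944) = 1.388/1.706 = 0.8136 mg/L.
e^(−k_d t) = e^(−0.0944×1.060) = 0.9048; e^(−k_2 t) = e^(−1.80×1.060) = 0.1484.
D = 0.8136 × (0.9048 − 0.1484) + 0.462 × 0.1484 = 0.6154 + 0.06855 = 0.6840 mg/L.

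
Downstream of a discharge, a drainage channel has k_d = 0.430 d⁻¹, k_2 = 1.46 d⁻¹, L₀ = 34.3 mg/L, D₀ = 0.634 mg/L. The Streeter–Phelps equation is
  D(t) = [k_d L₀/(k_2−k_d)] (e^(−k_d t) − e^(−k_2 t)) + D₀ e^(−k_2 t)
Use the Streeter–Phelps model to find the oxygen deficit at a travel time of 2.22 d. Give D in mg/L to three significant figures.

k_d L₀/(k_2−k_d) = 0.430×34.3/(1.46−0.430) = 14.75/1.030 = 14.32 mg/L.
e^(−k_d t) = e^(−0.430×2.220) = 0.3850; e^(−k_2 t) = e^(−1.46×2.220) = 0.03912.
D = 14.32 × (0.3850 − 0.03912) + 0.634 × 0.03912 = 4.952 + 0.02480 = 4.977 mg/L.

D ≈ 4.98 mg/L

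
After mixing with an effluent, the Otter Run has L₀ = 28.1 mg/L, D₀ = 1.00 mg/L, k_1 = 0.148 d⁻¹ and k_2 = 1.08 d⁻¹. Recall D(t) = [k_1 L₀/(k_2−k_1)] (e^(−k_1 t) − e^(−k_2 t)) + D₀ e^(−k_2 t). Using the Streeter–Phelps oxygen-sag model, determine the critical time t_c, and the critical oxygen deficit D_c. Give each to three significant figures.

At the critical point dD/dt = 0, so k_1 L₀ e^(−k_1 t) = k_2 D. Substituting D(t) from the Streeter–Phelps equation and solving for t gives
t_c = ln[(k_2/k_1)(1 − D₀(k_2−k_1)/(k_1 L₀))] / (k_2−k_1).
Here k_2−k_1 = 0.9320 d⁻¹ and 1 − D₀(k_2−k_1)/(k_1 L₀) = 1 − 1.00×0.9320/(0.148×28.1) = 0.7759, so
t_c = ln(7.297 × 0.7759) / 0.9320 = 1.734 / 0.9320 = 1.860 d.
L(t_c) = L₀ e^(−k_1 t_c) = 28.1 × 0.7593 = 21.34 mg/L, and at the critical point k_2 D_c = k_1 L, so D_c = (0.148/1.08) × 21.34 = 2.924 mg/L.

t_c ≈ 1.86 d; D_c ≈ 2.92 mg/L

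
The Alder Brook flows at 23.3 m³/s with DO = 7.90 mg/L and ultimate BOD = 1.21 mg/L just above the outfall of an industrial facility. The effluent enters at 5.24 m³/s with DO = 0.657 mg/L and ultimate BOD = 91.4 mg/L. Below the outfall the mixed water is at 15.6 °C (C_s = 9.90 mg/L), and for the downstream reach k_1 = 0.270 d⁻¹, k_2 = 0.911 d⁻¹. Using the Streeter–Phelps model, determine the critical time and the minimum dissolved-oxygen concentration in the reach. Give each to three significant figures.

Mixed DO = (23.3×7.90 + 5.24×0.657)/(23.3+5.24) = 187.5/28.54 = 6.570 mg/L.
Mixed L₀ = (23.3×1.21 + 5.24×91.4)/(28.54) = 507.1/28.54 = 17.77 mg/L.
Initial deficit D₀ = C_s − DO₀ = 9.90 − 6.570 = 3.330 mg/L.
t_c = (1/0.6410) ln[(0.911/0.270)(1 − 3.330×0.6410/(0.270×17.77))] = 1.560 × ln(1.873) = 0.9790 d.
D_c = (0.270/0.911) × 17.77 × e^(−0.270×0.9790) = 0.2964 × 17.77 × 0.7677 = 4.043 mg/L.
Minimum DO = 9.90 − 4.043 = 5.857 mg/L.

t_c ≈ 0.979 d; minimum DO ≈ 5.86 mg/L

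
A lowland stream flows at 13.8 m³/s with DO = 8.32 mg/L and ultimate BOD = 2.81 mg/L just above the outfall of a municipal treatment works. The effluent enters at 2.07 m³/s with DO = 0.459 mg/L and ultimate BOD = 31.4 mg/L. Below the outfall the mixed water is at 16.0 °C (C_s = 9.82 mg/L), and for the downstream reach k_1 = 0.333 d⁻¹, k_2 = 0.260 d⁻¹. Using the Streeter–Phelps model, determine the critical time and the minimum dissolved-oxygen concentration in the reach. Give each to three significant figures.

t_c ≈ 2.28 d; minimum DO ≈ 5.90 mg/L

Mixed DO = (13.8×8.32 + 2.07×0.459)/(13.8+2.07) = 115.8/15.87 = 7.295 mg/L.
Mixed L₀ = (13.8×2.81 + 2.07×31.4)/(15.87) = 103.8/15.87 = 6.539 mg/L.
Initial deficit D₀ = C_s − DO₀ = 9.82 − 7.295 = 2.525 mg/L.
t_c = (1/-0.07300) ln[(0.260/0.333)(1 − 2.525×-0.07300/(0.333×6.539))] = -13.70 × ln(0.8469) = 2.277 d.
D_c = (0.333/0.260) × 6.539 × e^(−0.333×2.277) = 1.281 × 6.539 × 0.4685 = 3.924 mg/L.
Minimum DO = 9.82 − 3.924 = 5.896 mg/L.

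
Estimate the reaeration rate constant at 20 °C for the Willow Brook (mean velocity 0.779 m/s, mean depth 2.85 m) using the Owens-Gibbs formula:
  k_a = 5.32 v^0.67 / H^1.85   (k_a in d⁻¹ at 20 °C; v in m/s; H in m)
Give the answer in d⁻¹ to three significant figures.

k_a ≈ 0.648 d⁻¹

k_a = 5.32 × 0.779^0.67 / 2.85^1.85 = 5.32 × 0.8459 / 6.942 = 0.6483 d⁻¹.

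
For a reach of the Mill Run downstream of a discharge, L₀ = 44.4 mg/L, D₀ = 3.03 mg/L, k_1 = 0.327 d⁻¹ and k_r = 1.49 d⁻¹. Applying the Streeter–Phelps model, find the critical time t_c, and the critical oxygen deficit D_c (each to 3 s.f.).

With k_r/k_1 = 4.557 and 1 − D₀(k_r−k_1)/(k_1 L₀) = 0.7573,
t_c = ln(4.557 × 0.7573) / (1.49 − 0.327) = ln(3.451) / 1.163 = 1.239/1.163 = 1.065 d.
L(t_c) = L₀ e^(−k_1 t_c) = 44.4 × 0.7059 = 31.34 mg/L, and at the critical point k_r D_c = k_1 L, so D_c = (0.327/1.49) × 31.34 = 6.879 mg/L.

t_c ≈ 1.06 d; D_c ≈ 6.88 mg/L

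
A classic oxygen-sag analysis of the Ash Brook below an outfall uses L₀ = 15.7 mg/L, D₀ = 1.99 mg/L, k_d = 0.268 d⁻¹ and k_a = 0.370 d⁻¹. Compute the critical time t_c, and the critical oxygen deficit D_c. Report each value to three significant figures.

t_c = [1/(k_a−k_d)] ln[(k_a/k_d)(1 − D₀(k_a−k_d)/(k_d L₀))]
= [1/(0.370−0.268)] ln[(0.370/0.268)(1 − 1.99×0.1020/(0.268×15.7))]
= (1/0.1020) ln[1.381 × 0.9518] = 9.804 × ln(1.314) = 9.804 × 0.2731 = 2.677 d.
D_c = (k_d/k_a) L₀ e^(−k_d t_c) = (0.268/0.370) × 15.7 × e^(−0.268×2.677) = 0.7243 × 15.7 × 0.4880 = 5.549 mg/L.

t_c ≈ 2.68 d; D_c ≈ 5.55 mg/L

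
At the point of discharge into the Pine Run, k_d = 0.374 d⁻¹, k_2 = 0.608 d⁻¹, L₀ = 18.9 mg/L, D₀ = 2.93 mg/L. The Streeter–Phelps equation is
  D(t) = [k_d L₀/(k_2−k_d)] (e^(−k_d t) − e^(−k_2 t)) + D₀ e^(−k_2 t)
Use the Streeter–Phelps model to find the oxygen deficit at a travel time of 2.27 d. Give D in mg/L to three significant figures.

k_d L₀/(k_2−k_d) = 0.374×18.9/(0.608−0.374) = 7.069/0.2340 = 30.21 mg/L.
e^(−k_d t) = e^(−0.374×2.270) = 0.4279; e^(−k_2 t) = e^(−0.608×2.270) = 0.2515.
D = 30.21 × (0.4279 − 0.2515) + 2.93 × 0.2515 = 5.326 + 0.7370 = 6.063 mg/L.

D ≈ 6.06 mg/L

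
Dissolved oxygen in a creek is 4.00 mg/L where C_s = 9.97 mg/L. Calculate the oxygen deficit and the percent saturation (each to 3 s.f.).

D ≈ 5.97 mg/L; 40.1 % saturation

D = C_s − C = 9.97 − 4.00 = 5.97 mg/L.
% saturation = 4.00/9.97 × 100 = 40.1 %.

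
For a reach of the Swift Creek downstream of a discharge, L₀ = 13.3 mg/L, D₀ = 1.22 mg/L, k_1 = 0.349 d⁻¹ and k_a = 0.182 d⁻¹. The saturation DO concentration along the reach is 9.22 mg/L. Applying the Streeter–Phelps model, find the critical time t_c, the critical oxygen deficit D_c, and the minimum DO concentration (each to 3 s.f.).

t_c ≈ 3.64 d; D_c ≈ 7.16 mg/L; min DO ≈ 2.06 mg/L

t_c = [1/(k_a−k_1)] ln[(k_a/k_1)(1 − D₀(k_a−k_1)/(k_1 L₀))]
= [1/(0.182−0.349)] ln[(0.182/0.349)(1 − 1.22×-0.1670/(0.349×13.3))]
= (1/-0.1670) ln[0.5215 × 1.044] = -5.988 × ln(0.5444) = -5.988 × -0.6081 = 3.641 d.
L(t_c) = L₀ e^(−k_1 t_c) = 13.3 × 0.2806 = 3.732 mg/L, and at the critical point k_a D_c = k_1 L, so D_c = (0.349/0.182) × 3.732 = 7.156 mg/L.
Minimum DO = C_s − D_c = 9.22 − 7.156 = 2.064 mg/L.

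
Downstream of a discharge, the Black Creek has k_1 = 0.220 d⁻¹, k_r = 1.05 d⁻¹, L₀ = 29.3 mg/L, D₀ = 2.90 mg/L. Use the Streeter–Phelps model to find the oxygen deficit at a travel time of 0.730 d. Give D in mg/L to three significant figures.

D ≈ 4.35 mg/L

k_1 L₀/(k_r−k_1) = 0.220×29.3/(1.05−0.220) = 6.446/0.8300 = 7.766 mg/L.
e^(−k_1 t) = e^(−0.220×0.7300) = 0.8516; e^(−k_r t) = e^(−1.05×0.7300) = 0.4646.
D = 7.766 × (0.8516 − 0.4646) + 2.90 × 0.4646 = 3.006 + 1.347 = 4.353 mg/L.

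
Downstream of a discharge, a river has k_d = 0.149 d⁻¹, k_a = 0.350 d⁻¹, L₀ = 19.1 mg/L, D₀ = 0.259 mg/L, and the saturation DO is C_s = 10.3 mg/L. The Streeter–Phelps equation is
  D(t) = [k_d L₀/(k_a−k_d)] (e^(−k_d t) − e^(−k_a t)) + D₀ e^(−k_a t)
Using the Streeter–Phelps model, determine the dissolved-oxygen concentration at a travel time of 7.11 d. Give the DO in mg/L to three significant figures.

DO ≈ 6.55 mg/L

k_d L₀/(k_a−k_d) = 0.149×19.1/(0.350−0.149) = 2.846/0.2010 = 14.16 mg/L.
e^(−k_d t) = e^(−0.149×7.110) = 0.3467; e^(−k_a t) = e^(−0.350×7.110) = 0.08303.
D = 14.16 × (0.3467 − 0.08303) + 0.259 × 0.08303 = 3.733 + 0.02151 = 3.754 mg/L.
DO = C_s − D = 10.3 − 3.754 = 6.546 mg/L.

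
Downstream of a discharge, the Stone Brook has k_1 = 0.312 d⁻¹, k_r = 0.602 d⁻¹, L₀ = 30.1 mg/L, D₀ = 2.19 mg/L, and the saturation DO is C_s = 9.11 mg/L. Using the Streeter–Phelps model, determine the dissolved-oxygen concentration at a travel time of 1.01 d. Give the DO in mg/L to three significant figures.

k_1 L₀/(k_r−k_1) = 0.312×30.1/(0.602−0.312) = 9.391/0.2900 = 32.38 mg/L.
e^(−k_1 t) = e^(−0.312×1.010) = 0.7297; e^(−k_r t) = e^(−0.602×1.010) = 0.5444.
D = 32.38 × (0.7297 − 0.5444) + 2.19 × 0.5444 = 6.000 + 1.192 = 7.192 mg/L.
DO = C_s − D = 9.11 − 7.192 = 1.918 mg/L.

DO ≈ 1.92 mg/L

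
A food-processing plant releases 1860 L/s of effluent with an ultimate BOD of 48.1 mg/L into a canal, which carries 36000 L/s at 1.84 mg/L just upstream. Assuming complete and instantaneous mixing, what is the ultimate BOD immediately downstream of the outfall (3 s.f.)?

Flow-weighted mixing: C = (Q_r C_r + Q_w C_w)/(Q_r + Q_w)
= (36000×1.84 + 1860×48.1)/(36000 + 1860) = 155700/37860 = 4.113 mg/L.

4.11 mg/L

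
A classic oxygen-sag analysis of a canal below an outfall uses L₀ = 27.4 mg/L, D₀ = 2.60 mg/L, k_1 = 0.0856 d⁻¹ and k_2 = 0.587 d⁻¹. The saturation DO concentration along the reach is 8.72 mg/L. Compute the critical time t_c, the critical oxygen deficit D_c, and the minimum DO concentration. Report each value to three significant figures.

At the critical point dD/dt = 0, so k_1 L₀ e^(−k_1 t) = k_2 D. Substituting D(t) from the Streeter–Phelps equation and solving for t gives
t_c = ln[(k_2/k_1)(1 − D₀(k_2−k_1)/(k_1 L₀))] / (k_2−k_1).
Here k_2−k_1 = 0.5014 d⁻¹ and 1 − D₀(k_2−k_1)/(k_1 L₀) = 1 − 2.60×0.5014/(0.0856×27.4) = 0.4442, so
t_c = ln(6.857 × 0.4442) / 0.5014 = 1.114 / 0.5014 = 2.221 d.
D_c = (k_1/k_2) L₀ e^(−k_1 t_c) = (0.0856/0.587) × 27.4 × e^(−0.0856×2.221) = 0.1458 × 27.4 × 0.8268 = 3.304 mg/L.
Minimum DO = C_s − D_c = 8.72 − 3.304 = 5.416 mg/L.

t_c ≈ 2.22 d; D_c ≈ 3.30 mg/L; min DO ≈ 5.42 mg/L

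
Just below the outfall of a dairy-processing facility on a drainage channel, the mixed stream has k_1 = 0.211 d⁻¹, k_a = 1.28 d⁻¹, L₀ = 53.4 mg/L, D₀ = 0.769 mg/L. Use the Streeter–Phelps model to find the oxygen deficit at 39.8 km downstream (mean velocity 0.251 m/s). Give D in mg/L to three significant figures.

D ≈ 6.22 mg/L

Travel time t = x/v = 39.8 km / (0.251 m/s) = 39800 m / 0.251 m/s = 158600 s = 1.835 d.
k_1 L₀/(k_a−k_1) = 0.211×53.4/(1.28−0.211) = 11.27/1.069 = 10.54 mg/L.
e^(−k_1 t) = e^(−0.211×1.835) = 0.6789; e^(−k_a t) = e^(−1.28×1.835) = 0.09545.
D = 10.54 × (0.6789 − 0.09545) + 0.769 × 0.09545 = 6.150 + 0.07340 = 6.223 mg/L.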